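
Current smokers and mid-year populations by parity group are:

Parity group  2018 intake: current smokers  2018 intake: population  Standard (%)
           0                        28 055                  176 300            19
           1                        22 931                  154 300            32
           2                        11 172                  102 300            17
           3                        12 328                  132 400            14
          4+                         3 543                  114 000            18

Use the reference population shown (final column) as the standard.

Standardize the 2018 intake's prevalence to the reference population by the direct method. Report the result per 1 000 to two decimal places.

Parity-specific rates per 1 000 for the 2018 intake: 159.132, 148.613, 109.208, 93.112, 31.079.
Standard weights: 0.19, 0.32, 0.17, 0.14, 0.18.
Standardized rate: 0.1900×159.132 + 0.3200×148.613 + 0.1700×109.208 + 0.1400×93.112 + 0.1800×31.079 = 114.9866 per 1 000.

114.99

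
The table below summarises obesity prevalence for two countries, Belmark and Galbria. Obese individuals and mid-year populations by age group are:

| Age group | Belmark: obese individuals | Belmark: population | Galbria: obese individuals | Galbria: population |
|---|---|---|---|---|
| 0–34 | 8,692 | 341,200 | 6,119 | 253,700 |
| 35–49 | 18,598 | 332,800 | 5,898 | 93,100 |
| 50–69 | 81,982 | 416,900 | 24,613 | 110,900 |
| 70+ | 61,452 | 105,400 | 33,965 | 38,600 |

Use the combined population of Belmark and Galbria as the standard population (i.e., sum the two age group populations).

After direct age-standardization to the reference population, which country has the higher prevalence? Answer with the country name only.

Galbria

Age-specific rates per 1,000 for Belmark: 25.475, 55.883, 196.647, 583.036.
For Galbria: 24.119, 63.351, 221.939, 879.922.
Combined standard total = 1,692,600; weights = 0.3515, 0.2516, 0.3118, 0.0851.
Belmark: 0.3515×25.475 + 0.2516×55.883 + 0.3118×196.647 + 0.0851×583.036 = 133.9377 per 1,000.
Galbria: 0.3515×24.119 + 0.2516×63.351 + 0.3118×221.939 + 0.0851×879.922 = 168.4850 per 1,000.
The crude rates (142.71 vs 142.24) would put Belmark higher, but that reflects its age composition; once standardized to a common age structure, Galbria has the higher underlying rate.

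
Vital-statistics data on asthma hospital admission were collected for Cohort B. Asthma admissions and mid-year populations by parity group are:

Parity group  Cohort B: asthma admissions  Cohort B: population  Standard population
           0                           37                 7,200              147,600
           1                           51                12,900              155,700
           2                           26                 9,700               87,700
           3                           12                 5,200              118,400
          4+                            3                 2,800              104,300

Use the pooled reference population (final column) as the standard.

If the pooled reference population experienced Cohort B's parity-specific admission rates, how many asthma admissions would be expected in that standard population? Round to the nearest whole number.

1994

Parity-specific rates per 10,000 for Cohort B: 51.39, 39.53, 26.80, 23.08, 10.71.
Expected asthma admissions = Σ (standard pop × parity-specific rate ÷ 10,000)
= 147,600×51.39/10,000 + 155,700×39.53/10,000 + 87,700×26.80/10,000 + 118,400×23.08/10,000 + 104,300×10.71/10,000
= 758.50 + 615.56 + 235.07 + 273.23 + 111.75 = 1994.11.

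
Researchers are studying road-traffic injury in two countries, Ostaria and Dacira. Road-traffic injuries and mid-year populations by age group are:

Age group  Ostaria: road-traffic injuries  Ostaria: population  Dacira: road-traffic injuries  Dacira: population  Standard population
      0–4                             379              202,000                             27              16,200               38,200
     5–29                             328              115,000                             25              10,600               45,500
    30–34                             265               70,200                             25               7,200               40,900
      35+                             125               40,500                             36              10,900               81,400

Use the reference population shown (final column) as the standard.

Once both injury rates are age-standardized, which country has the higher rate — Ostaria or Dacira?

Age-specific rates per 100,000 for Ostaria: 187.62, 285.22, 377.49, 308.64.
For Dacira: 166.67, 235.85, 347.22, 330.28.
Standard total = 206,000; weights = 0.1854, 0.2209, 0.1985, 0.3951.
Ostaria: 0.1854×187.62 + 0.2209×285.22 + 0.1985×377.49 + 0.3951×308.64 = 294.6968 per 100,000.
Dacira: 0.1854×166.67 + 0.2209×235.85 + 0.1985×347.22 + 0.3951×330.28 = 282.4446 per 100,000.

Ostaria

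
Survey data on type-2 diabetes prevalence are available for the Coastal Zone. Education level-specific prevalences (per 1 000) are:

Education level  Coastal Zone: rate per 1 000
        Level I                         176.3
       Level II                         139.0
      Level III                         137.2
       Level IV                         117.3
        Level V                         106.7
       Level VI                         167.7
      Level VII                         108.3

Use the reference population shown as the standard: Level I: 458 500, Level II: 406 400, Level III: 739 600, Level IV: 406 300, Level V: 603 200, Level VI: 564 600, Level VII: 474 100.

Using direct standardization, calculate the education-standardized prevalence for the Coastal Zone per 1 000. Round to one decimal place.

136.0

Standard total = 3 652 700; weights = 0.1255, 0.1113, 0.2025, 0.1112, 0.1651, 0.1546, 0.1298.
Standardized rate: 0.1255×176.3 + 0.1113×139.0 + 0.2025×137.2 + 0.1112×117.3 + 0.1651×106.7 + 0.1546×167.7 + 0.1298×108.3 = 136.0213 per 1 000.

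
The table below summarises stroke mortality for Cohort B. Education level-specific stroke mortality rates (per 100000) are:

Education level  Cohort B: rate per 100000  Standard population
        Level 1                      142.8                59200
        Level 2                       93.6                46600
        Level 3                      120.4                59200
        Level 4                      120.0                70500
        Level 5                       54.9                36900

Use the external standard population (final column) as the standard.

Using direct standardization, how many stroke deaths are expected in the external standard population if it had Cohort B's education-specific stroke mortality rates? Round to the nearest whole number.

Expected stroke deaths = Σ (standard pop × education-specific rate ÷ 100000)
= 59200×142.8/100000 + 46600×93.6/100000 + 59200×120.4/100000 + 70500×120.0/100000 + 36900×54.9/100000
= 84.54 + 43.62 + 71.28 + 84.60 + 20.26 = 304.29.

304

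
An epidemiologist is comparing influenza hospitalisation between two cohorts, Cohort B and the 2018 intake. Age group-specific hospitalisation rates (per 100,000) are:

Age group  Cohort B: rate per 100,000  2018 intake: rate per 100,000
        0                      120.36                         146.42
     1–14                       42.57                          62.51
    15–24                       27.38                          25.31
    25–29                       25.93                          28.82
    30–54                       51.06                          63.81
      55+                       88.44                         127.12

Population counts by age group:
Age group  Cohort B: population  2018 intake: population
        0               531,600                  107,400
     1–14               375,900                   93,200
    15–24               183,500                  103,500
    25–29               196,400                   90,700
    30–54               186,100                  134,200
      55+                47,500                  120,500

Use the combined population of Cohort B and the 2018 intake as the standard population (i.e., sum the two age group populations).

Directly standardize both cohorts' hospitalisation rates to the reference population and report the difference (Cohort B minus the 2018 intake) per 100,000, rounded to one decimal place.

-17.0

Combined standard total = 2,170,500; weights = 0.2944, 0.2161, 0.1322, 0.1323, 0.1476, 0.0774.
Cohort B: 0.2944×120.36 + 0.2161×42.57 + 0.1322×27.38 + 0.1323×25.93 + 0.1476×51.06 + 0.0774×88.44 = 66.0653 per 100,000.
The 2018 intake: 0.2944×146.42 + 0.2161×62.51 + 0.1322×25.31 + 0.1323×28.82 + 0.1476×63.81 + 0.0774×127.12 = 83.0309 per 100,000.
Difference = 66.0653 − 83.0309 = -16.9656.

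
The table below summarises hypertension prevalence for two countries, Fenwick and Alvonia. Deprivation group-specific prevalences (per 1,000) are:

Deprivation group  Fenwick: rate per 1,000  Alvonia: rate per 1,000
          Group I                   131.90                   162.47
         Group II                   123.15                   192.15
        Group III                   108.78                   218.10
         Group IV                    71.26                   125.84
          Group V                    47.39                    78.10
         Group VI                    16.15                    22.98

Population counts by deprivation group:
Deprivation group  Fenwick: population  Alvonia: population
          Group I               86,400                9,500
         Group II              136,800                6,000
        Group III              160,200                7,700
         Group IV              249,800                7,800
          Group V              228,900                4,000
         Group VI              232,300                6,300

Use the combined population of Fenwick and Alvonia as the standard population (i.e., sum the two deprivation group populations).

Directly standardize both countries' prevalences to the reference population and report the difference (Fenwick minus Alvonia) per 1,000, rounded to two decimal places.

-47.53

Combined standard total = 1,135,700; weights = 0.0844, 0.1257, 0.1478, 0.2268, 0.2051, 0.2101.
Fenwick: 0.0844×131.90 + 0.1257×123.15 + 0.1478×108.78 + 0.2268×71.26 + 0.2051×47.39 + 0.2101×16.15 = 71.9788 per 1,000.
Alvonia: 0.0844×162.47 + 0.1257×192.15 + 0.1478×218.10 + 0.2268×125.84 + 0.2051×78.10 + 0.2101×22.98 = 119.5102 per 1,000.
Difference = 71.9788 − 119.5102 = -47.5315.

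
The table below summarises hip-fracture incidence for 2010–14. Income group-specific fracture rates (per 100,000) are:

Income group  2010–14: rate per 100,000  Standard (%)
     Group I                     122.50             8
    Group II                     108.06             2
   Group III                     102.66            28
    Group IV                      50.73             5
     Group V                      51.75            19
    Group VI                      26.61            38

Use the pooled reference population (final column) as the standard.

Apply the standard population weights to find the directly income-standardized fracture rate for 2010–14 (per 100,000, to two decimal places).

Standard weights: 0.08, 0.02, 0.28, 0.05, 0.19, 0.38.
Standardized rate: 0.0800×122.50 + 0.0200×108.06 + 0.2800×102.66 + 0.0500×50.73 + 0.1900×51.75 + 0.3800×26.61 = 63.1868 per 100,000.

63.19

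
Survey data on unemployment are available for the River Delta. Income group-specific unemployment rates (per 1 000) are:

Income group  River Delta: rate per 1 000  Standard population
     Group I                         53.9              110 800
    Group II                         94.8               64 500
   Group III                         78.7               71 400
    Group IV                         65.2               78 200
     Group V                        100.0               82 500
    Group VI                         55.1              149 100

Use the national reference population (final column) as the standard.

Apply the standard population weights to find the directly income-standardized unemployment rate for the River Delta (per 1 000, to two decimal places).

70.57

Standard total = 556 500; weights = 0.1991, 0.1159, 0.1283, 0.1405, 0.1482, 0.2679.
Standardized rate: 0.1991×53.9 + 0.1159×94.8 + 0.1283×78.7 + 0.1405×65.2 + 0.1482×100.0 + 0.2679×55.1 = 70.5659 per 1 000.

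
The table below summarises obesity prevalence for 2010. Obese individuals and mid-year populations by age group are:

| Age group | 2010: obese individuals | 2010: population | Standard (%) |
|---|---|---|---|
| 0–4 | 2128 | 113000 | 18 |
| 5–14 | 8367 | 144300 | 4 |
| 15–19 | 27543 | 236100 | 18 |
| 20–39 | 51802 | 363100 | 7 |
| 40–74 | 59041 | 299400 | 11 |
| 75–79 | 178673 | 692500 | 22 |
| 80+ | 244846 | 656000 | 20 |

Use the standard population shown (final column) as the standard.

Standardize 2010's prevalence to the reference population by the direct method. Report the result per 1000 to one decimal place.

Age-specific rates per 1000 for 2010: 18.832, 57.983, 116.658, 142.666, 197.198, 258.012, 373.241.
Standard weights: 0.18, 0.04, 0.18, 0.07, 0.11, 0.22, 0.20.
Standardized rate: 0.1800×18.832 + 0.0400×57.983 + 0.1800×116.658 + 0.0700×142.666 + 0.1100×197.198 + 0.2200×258.012 + 0.2000×373.241 = 189.7966 per 1000.

189.8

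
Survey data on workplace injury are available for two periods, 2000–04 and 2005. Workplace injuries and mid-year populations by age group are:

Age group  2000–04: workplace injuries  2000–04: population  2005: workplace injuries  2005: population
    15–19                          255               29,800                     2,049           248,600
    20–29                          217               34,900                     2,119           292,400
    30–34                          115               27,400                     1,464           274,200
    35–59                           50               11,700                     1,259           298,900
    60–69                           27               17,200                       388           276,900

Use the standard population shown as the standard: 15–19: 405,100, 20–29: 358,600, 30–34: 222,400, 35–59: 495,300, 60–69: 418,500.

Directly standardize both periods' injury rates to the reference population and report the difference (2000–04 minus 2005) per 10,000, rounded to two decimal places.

-2.08

Age-specific rates per 10,000 for 2000–04: 85.57, 62.18, 41.97, 42.74, 15.70.
For 2005: 82.42, 72.47, 53.39, 42.12, 14.01.
Standard total = 1,899,900; weights = 0.2132, 0.1887, 0.1171, 0.2607, 0.2203.
2000–04: 0.2132×85.57 + 0.1887×62.18 + 0.1171×41.97 + 0.2607×42.74 + 0.2203×15.70 = 49.4931 per 10,000.
2005: 0.2132×82.42 + 0.1887×72.47 + 0.1171×53.39 + 0.2607×42.12 + 0.2203×14.01 = 51.5698 per 10,000.
Difference = 49.4931 − 51.5698 = -2.0767.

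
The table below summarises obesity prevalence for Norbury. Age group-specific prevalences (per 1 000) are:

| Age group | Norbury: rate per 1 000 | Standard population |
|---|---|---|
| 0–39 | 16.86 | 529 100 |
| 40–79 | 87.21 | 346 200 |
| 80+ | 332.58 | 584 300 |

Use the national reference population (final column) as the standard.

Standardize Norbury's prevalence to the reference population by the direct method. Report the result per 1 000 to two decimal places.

Standard total = 1 459 600; weights = 0.3625, 0.2372, 0.4003.
Standardized rate: 0.3625×16.86 + 0.2372×87.21 + 0.4003×332.58 = 159.9337 per 1 000.

159.93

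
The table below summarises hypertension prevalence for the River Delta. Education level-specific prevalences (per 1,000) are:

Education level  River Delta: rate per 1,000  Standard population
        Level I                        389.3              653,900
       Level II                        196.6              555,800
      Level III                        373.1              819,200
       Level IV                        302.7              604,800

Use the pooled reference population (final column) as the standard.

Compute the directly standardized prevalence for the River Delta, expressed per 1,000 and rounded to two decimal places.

Standard total = 2,633,700; weights = 0.2483, 0.2110, 0.3110, 0.2296.
Standardized rate: 0.2483×389.3 + 0.2110×196.6 + 0.3110×373.1 + 0.2296×302.7 = 323.7081 per 1,000.

323.71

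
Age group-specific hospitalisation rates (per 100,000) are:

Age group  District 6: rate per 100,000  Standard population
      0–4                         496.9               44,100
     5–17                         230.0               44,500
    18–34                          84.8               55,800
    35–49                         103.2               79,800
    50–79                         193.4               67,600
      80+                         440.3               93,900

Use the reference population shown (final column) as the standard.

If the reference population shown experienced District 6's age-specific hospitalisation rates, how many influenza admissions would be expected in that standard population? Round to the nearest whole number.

Expected influenza admissions = Σ (standard pop × age-specific rate ÷ 100,000)
= 44,100×496.9/100,000 + 44,500×230.0/100,000 + 55,800×84.8/100,000 + 79,800×103.2/100,000 + 67,600×193.4/100,000 + 93,900×440.3/100,000
= 219.13 + 102.35 + 47.32 + 82.35 + 130.74 + 413.44 = 995.34.

995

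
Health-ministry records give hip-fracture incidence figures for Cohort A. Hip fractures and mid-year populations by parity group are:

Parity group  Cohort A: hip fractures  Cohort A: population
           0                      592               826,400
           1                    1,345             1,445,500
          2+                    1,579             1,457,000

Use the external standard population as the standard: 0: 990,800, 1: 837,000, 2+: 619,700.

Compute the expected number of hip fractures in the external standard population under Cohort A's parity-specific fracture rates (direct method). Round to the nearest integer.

Parity-specific rates per 100,000 for Cohort A: 71.64, 93.05, 108.37.
Expected hip fractures = Σ (standard pop × parity-specific rate ÷ 100,000)
= 990,800×71.64/100,000 + 837,000×93.05/100,000 + 619,700×108.37/100,000
= 709.77 + 778.81 + 671.59 = 2160.17.

2160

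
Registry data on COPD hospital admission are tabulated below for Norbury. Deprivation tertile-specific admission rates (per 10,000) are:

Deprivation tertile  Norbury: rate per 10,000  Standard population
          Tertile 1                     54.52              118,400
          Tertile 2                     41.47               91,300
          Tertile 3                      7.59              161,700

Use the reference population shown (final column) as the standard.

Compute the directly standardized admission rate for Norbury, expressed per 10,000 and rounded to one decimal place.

30.9

Standard total = 371,400; weights = 0.3188, 0.2458, 0.4354.
Standardized rate: 0.3188×54.52 + 0.2458×41.47 + 0.4354×7.59 = 30.8796 per 10,000.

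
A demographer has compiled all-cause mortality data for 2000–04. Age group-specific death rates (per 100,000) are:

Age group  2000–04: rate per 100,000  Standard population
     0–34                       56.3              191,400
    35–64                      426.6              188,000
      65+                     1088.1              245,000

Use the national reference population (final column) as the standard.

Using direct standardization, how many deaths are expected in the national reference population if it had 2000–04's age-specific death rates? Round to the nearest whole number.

3576

Expected deaths = Σ (standard pop × age-specific rate ÷ 100,000)
= 191,400×56.3/100,000 + 188,000×426.6/100,000 + 245,000×1088.1/100,000
= 107.76 + 802.01 + 2665.84 = 3575.61.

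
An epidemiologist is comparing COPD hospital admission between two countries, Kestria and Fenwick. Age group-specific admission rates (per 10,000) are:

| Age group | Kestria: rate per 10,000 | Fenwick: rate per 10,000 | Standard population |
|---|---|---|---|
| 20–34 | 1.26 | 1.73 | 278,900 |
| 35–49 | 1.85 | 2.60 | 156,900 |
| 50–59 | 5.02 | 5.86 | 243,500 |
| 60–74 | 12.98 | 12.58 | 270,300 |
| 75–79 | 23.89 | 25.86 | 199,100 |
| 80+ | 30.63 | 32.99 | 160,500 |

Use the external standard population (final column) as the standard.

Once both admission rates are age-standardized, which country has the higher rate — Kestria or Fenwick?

Fenwick

Standard total = 1,309,200; weights = 0.2130, 0.1198, 0.1860, 0.2065, 0.1521, 0.1226.
Kestria: 0.2130×1.26 + 0.1198×1.85 + 0.1860×5.02 + 0.2065×12.98 + 0.1521×23.89 + 0.1226×30.63 = 11.4919 per 10,000.
Fenwick: 0.2130×1.73 + 0.1198×2.60 + 0.1860×5.86 + 0.2065×12.58 + 0.1521×25.86 + 0.1226×32.99 = 12.3444 per 10,000.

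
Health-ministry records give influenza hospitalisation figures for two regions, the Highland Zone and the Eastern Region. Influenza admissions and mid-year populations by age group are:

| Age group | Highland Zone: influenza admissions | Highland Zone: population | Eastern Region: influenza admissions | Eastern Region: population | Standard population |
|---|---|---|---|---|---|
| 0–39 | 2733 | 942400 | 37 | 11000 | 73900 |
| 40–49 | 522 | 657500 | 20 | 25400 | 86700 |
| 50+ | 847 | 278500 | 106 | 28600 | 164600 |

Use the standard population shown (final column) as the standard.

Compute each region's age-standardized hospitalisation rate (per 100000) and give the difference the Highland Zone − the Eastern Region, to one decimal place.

-44.0

Age-specific rates per 100000 for the Highland Zone: 290.00, 79.39, 304.13.
For the Eastern Region: 336.36, 78.74, 370.63.
Standard total = 325200; weights = 0.2272, 0.2666, 0.5062.
The Highland Zone: 0.2272×290.00 + 0.2666×79.39 + 0.5062×304.13 = 241.0032 per 100000.
The Eastern Region: 0.2272×336.36 + 0.2666×78.74 + 0.5062×370.63 = 285.0235 per 100000.
Difference = 241.0032 − 285.0235 = -44.0203.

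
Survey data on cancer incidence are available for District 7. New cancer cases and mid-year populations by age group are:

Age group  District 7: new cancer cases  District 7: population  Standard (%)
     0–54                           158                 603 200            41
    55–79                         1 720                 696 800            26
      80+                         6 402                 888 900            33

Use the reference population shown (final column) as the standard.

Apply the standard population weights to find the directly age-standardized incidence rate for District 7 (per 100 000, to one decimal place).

312.6

Age-specific rates per 100 000 for District 7: 26.19, 246.84, 720.22.
Standard weights: 0.41, 0.26, 0.33.
Standardized rate: 0.4100×26.19 + 0.2600×246.84 + 0.3300×720.22 = 312.5898 per 100 000.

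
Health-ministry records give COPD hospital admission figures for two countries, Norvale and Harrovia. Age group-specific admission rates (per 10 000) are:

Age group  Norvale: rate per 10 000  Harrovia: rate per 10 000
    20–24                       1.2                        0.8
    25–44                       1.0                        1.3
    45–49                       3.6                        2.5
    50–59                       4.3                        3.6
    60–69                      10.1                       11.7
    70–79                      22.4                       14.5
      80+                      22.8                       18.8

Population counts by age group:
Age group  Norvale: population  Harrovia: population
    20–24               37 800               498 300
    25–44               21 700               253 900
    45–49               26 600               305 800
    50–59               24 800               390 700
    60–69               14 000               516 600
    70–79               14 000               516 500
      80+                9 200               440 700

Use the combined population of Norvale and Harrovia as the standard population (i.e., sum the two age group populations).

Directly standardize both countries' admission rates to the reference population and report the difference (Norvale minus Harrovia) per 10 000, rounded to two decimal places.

1.93

Combined standard total = 3 070 600; weights = 0.1746, 0.0898, 0.1083, 0.1353, 0.1728, 0.1728, 0.1465.
Norvale: 0.1746×1.2 + 0.0898×1.0 + 0.1083×3.6 + 0.1353×4.3 + 0.1728×10.1 + 0.1728×22.4 + 0.1465×22.8 = 10.2267 per 10 000.
Harrovia: 0.1746×0.8 + 0.0898×1.3 + 0.1083×2.5 + 0.1353×3.6 + 0.1728×11.7 + 0.1728×14.5 + 0.1465×18.8 = 8.2956 per 10 000.
Difference = 10.2267 − 8.2956 = 1.9312.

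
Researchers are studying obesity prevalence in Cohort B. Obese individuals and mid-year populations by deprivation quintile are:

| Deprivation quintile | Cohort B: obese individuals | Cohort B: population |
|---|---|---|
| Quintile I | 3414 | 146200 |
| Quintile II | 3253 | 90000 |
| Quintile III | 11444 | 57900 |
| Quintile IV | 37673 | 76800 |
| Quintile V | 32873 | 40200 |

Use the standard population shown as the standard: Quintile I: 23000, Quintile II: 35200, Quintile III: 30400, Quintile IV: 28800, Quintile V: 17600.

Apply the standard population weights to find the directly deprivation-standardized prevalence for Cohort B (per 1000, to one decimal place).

Deprivation-specific rates per 1000 for Cohort B: 23.352, 36.144, 197.651, 490.534, 817.736.
Standard total = 135000; weights = 0.1704, 0.2607, 0.2252, 0.2133, 0.1304.
Standardized rate: 0.1704×23.352 + 0.2607×36.144 + 0.2252×197.651 + 0.2133×490.534 + 0.1304×817.736 = 269.1667 per 1000.

269.2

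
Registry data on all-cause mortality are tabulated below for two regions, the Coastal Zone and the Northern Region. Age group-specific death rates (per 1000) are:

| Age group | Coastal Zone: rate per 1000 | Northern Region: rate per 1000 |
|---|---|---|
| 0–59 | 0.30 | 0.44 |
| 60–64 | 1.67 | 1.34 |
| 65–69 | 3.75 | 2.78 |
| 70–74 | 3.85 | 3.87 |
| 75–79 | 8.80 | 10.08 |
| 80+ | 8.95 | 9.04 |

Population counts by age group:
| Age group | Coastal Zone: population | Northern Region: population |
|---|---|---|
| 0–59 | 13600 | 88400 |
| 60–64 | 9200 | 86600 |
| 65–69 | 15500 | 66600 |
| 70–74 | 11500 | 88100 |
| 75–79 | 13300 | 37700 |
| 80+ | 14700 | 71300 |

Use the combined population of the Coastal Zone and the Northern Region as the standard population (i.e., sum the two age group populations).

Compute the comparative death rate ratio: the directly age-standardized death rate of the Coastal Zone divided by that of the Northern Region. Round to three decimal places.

Combined standard total = 516500; weights = 0.1975, 0.1855, 0.1590, 0.1928, 0.0987, 0.1665.
The Coastal Zone: 0.1975×0.30 + 0.1855×1.67 + 0.1590×3.75 + 0.1928×3.85 + 0.0987×8.80 + 0.1665×8.95 = 4.0666 per 1000.
The Northern Region: 0.1975×0.44 + 0.1855×1.34 + 0.1590×2.78 + 0.1928×3.87 + 0.0987×10.08 + 0.1665×9.04 = 4.0241 per 1000.
Ratio = 4.0666 ÷ 4.0241 = 1.01057.

1.011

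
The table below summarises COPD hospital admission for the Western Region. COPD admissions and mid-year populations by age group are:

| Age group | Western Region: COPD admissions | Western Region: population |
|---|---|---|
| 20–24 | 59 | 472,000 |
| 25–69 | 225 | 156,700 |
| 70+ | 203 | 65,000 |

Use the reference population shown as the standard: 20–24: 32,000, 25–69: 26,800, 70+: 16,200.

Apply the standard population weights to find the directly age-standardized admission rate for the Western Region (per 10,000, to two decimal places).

12.41

Age-specific rates per 10,000 for the Western Region: 1.25, 14.36, 31.23.
Standard total = 75,000; weights = 0.4267, 0.3573, 0.2160.
Standardized rate: 0.4267×1.25 + 0.3573×14.36 + 0.2160×31.23 = 12.4100 per 10,000.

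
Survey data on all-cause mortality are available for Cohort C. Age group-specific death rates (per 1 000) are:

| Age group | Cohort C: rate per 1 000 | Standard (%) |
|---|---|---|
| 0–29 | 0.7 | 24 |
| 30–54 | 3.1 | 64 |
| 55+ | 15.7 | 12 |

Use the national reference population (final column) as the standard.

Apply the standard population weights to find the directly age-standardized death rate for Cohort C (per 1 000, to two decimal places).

4.04

Standard weights: 0.24, 0.64, 0.12.
Standardized rate: 0.2400×0.7 + 0.6400×3.1 + 0.1200×15.7 = 4.0360 per 1 000.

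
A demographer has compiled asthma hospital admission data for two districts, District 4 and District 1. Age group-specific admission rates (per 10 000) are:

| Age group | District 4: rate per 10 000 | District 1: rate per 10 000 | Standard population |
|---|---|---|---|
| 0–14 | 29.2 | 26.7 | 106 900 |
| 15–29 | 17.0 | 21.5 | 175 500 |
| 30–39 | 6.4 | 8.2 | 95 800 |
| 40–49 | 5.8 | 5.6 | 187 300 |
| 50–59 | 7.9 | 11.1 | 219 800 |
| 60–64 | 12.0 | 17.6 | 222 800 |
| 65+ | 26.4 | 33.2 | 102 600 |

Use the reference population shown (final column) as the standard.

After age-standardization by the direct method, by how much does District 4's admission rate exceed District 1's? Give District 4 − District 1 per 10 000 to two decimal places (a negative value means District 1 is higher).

-2.98

Standard total = 1 110 700; weights = 0.0962, 0.1580, 0.0863, 0.1686, 0.1979, 0.2006, 0.0924.
District 4: 0.0962×29.2 + 0.1580×17.0 + 0.0863×6.4 + 0.1686×5.8 + 0.1979×7.9 + 0.2006×12.0 + 0.0924×26.4 = 13.4358 per 10 000.
District 1: 0.0962×26.7 + 0.1580×21.5 + 0.0863×8.2 + 0.1686×5.6 + 0.1979×11.1 + 0.2006×17.6 + 0.0924×33.2 = 16.4124 per 10 000.
Difference = 13.4358 − 16.4124 = -2.9767.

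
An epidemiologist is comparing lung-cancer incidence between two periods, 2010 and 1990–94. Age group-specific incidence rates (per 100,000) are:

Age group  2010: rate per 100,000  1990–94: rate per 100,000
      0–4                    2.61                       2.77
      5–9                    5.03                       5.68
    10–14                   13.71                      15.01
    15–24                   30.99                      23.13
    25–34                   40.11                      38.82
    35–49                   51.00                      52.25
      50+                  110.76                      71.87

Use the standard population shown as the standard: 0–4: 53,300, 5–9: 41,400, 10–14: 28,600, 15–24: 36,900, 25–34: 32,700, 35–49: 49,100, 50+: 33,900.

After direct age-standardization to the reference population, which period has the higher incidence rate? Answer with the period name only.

2010

Standard total = 275,900; weights = 0.1932, 0.1501, 0.1037, 0.1337, 0.1185, 0.1780, 0.1229.
2010: 0.1932×2.61 + 0.1501×5.03 + 0.1037×13.71 + 0.1337×30.99 + 0.1185×40.11 + 0.1780×51.00 + 0.1229×110.76 = 34.2641 per 100,000.
1990–94: 0.1932×2.77 + 0.1501×5.68 + 0.1037×15.01 + 0.1337×23.13 + 0.1185×38.82 + 0.1780×52.25 + 0.1229×71.87 = 28.7672 per 100,000.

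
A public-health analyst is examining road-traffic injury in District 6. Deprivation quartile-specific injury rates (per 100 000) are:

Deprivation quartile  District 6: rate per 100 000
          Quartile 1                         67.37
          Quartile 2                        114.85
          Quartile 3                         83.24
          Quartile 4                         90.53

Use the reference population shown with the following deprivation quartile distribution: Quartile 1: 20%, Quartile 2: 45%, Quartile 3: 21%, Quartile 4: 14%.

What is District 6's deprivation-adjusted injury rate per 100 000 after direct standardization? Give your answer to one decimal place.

95.3

Standard weights: 0.20, 0.45, 0.21, 0.14.
Standardized rate: 0.2000×67.37 + 0.4500×114.85 + 0.2100×83.24 + 0.1400×90.53 = 95.3111 per 100 000.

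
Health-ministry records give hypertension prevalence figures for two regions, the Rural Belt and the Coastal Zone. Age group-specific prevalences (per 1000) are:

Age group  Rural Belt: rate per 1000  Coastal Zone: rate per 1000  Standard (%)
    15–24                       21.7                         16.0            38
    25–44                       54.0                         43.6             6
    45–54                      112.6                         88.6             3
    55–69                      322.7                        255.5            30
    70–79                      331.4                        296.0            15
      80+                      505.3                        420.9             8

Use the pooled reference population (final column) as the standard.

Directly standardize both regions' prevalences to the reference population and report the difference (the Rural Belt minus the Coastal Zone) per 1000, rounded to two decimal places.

35.73

Standard weights: 0.38, 0.06, 0.03, 0.30, 0.15, 0.08.
The Rural Belt: 0.3800×21.7 + 0.0600×54.0 + 0.0300×112.6 + 0.3000×322.7 + 0.1500×331.4 + 0.0800×505.3 = 201.8080 per 1000.
The Coastal Zone: 0.3800×16.0 + 0.0600×43.6 + 0.0300×88.6 + 0.3000×255.5 + 0.1500×296.0 + 0.0800×420.9 = 166.0760 per 1000.
Difference = 201.8080 − 166.0760 = 35.7320.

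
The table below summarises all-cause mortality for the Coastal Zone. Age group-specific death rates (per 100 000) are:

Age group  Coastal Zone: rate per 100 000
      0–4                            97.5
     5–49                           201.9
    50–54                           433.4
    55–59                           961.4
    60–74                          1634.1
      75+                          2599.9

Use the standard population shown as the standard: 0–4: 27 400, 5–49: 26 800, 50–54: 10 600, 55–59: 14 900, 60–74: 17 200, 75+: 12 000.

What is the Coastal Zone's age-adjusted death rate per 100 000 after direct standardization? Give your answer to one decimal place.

Standard total = 108 900; weights = 0.2516, 0.2461, 0.0973, 0.1368, 0.1579, 0.1102.
Standardized rate: 0.2516×97.5 + 0.2461×201.9 + 0.0973×433.4 + 0.1368×961.4 + 0.1579×1634.1 + 0.1102×2599.9 = 792.5311 per 100 000.

792.5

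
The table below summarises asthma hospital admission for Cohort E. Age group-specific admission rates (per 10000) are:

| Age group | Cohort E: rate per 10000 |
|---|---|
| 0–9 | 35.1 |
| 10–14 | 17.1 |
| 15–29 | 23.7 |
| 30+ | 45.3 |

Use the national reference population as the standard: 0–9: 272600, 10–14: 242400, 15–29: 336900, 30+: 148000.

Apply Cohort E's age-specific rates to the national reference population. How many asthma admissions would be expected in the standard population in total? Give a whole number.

Expected asthma admissions = Σ (standard pop × age-specific rate ÷ 10000)
= 272600×35.1/10000 + 242400×17.1/10000 + 336900×23.7/10000 + 148000×45.3/10000
= 956.83 + 414.50 + 798.45 + 670.44 = 2840.22.

2840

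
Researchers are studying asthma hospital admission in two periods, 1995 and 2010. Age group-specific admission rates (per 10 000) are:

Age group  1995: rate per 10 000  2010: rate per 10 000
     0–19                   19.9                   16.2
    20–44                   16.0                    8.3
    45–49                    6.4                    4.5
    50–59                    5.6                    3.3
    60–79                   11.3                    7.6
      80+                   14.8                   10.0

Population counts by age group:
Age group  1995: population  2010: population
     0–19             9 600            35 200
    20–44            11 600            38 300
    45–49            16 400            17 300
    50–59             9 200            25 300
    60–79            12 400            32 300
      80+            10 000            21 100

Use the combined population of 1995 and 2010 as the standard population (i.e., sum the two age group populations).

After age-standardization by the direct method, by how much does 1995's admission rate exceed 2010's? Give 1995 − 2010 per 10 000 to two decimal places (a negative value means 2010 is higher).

Combined standard total = 238 700; weights = 0.1877, 0.2090, 0.1412, 0.1445, 0.1873, 0.1303.
1995: 0.1877×19.9 + 0.2090×16.0 + 0.1412×6.4 + 0.1445×5.6 + 0.1873×11.3 + 0.1303×14.8 = 12.8370 per 10 000.
2010: 0.1877×16.2 + 0.2090×8.3 + 0.1412×4.5 + 0.1445×3.3 + 0.1873×7.6 + 0.1303×10.0 = 8.6140 per 10 000.
Difference = 12.8370 − 8.6140 = 4.2230.

4.22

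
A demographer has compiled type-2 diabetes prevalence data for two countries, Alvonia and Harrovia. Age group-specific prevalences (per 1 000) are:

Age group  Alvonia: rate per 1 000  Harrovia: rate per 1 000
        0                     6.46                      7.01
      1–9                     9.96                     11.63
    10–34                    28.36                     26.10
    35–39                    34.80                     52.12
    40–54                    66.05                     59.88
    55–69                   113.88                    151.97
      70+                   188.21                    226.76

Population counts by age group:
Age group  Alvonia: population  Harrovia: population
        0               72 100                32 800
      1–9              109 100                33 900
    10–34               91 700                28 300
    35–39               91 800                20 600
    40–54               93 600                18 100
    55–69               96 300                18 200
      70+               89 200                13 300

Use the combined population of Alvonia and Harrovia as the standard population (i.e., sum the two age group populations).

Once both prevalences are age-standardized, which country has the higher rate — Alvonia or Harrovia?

Harrovia

Combined standard total = 809 000; weights = 0.1297, 0.1768, 0.1483, 0.1389, 0.1381, 0.1415, 0.1267.
Alvonia: 0.1297×6.46 + 0.1768×9.96 + 0.1483×28.36 + 0.1389×34.80 + 0.1381×66.05 + 0.1415×113.88 + 0.1267×188.21 = 60.7234 per 1 000.
Harrovia: 0.1297×7.01 + 0.1768×11.63 + 0.1483×26.10 + 0.1389×52.12 + 0.1381×59.88 + 0.1415×151.97 + 0.1267×226.76 = 72.5844 per 1 000.
The crude rates (64.13 vs 56.31) would put Alvonia higher, but that reflects its age composition; once standardized to a common age structure, Harrovia has the higher underlying rate.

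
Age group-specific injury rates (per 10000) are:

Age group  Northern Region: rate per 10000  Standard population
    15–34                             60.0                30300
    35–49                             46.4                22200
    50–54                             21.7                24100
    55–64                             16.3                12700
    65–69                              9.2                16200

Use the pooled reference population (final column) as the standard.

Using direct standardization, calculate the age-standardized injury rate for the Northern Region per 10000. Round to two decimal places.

Standard total = 105500; weights = 0.2872, 0.2104, 0.2284, 0.1204, 0.1536.
Standardized rate: 0.2872×60.0 + 0.2104×46.4 + 0.2284×21.7 + 0.1204×16.3 + 0.1536×9.2 = 35.3280 per 10000.

35.33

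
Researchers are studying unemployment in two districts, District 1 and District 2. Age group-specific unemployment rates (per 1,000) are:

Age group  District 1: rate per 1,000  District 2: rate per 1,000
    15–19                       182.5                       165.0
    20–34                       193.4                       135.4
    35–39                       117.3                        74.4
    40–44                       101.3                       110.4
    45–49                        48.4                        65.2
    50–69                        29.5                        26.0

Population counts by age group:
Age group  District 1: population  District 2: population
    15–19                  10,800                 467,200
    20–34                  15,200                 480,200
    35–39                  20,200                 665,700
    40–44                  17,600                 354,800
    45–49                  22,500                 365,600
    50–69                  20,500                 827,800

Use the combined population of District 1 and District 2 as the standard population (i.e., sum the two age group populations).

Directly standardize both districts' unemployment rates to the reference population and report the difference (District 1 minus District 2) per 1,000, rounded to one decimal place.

18.2

Combined standard total = 3,268,100; weights = 0.1463, 0.1516, 0.2099, 0.1140, 0.1188, 0.2596.
District 1: 0.1463×182.5 + 0.1516×193.4 + 0.2099×117.3 + 0.1140×101.3 + 0.1188×48.4 + 0.2596×29.5 = 105.5765 per 1,000.
District 2: 0.1463×165.0 + 0.1516×135.4 + 0.2099×74.4 + 0.1140×110.4 + 0.1188×65.2 + 0.2596×26.0 = 87.3446 per 1,000.
Difference = 105.5765 − 87.3446 = 18.2318.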